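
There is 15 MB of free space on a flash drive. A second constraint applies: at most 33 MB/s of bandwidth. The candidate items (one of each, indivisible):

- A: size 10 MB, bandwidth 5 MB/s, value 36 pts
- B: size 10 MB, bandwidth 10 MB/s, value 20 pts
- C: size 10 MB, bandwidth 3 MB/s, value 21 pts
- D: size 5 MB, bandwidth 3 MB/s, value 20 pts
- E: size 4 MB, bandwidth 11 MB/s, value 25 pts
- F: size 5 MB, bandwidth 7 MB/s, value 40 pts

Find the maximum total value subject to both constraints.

Feasible sets respecting both limits:
- D+E+F: size 14, bandwidth 21, value 85
- A+F: size 15, bandwidth 12, value 76
- E+F: size 9, bandwidth 18, value 65
Best: 85 pts.

85 pts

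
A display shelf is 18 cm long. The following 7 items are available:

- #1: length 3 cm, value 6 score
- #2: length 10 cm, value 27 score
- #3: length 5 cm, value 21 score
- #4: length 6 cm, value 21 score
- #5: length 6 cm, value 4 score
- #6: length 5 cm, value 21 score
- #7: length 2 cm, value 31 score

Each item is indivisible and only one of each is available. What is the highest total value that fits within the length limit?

Check high-value combinations within 18 cm:
- #3+#4+#6+#7: length 5+6+5+2=18, value 21+21+21+31=94
- #1+#3+#6+#7: length 3+5+5+2=15, value 6+21+21+31=79
- #1+#3+#4+#7: length 3+5+6+2=16, value 6+21+21+31=79
Best: 94 score.

94 score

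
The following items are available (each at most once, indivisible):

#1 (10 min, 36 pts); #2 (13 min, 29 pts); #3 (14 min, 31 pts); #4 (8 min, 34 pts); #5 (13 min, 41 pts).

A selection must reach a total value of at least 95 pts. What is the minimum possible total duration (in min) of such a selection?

31

Subsets with value ≥ 95, sorted by total duration:
- #1+#4+#5: duration 31, value 111
- #1+#2+#4: duration 31, value 99
- #1+#3+#4: duration 32, value 101
- #2+#4+#5: duration 34, value 104
Minimum duration: 31 min.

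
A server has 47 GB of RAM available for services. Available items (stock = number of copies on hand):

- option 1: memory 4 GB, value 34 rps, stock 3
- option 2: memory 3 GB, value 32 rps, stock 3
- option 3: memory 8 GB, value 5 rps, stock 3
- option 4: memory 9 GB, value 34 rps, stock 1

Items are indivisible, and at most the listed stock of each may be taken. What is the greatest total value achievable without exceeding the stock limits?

242 rps

Top feasible selections:
- 3×option 1 + 3×option 2 + 2×option 3 + 1×option 4: memory 46, value 242
- 3×option 1 + 3×option 2 + 1×option 3 + 1×option 4: memory 38, value 237
Best: 242 rps.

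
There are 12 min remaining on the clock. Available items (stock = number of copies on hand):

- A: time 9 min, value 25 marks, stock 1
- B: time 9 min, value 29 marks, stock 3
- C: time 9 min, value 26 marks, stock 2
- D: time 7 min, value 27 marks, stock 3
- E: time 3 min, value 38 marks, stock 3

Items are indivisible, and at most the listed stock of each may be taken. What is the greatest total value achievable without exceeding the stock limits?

Top feasible selections:
- 3×E: time 9, value 114
- 2×E: time 6, value 76
- 1×B + 1×E: time 12, value 67
- 1×D + 1×E: time 10, value 65
Best: 114 marks.

114 marks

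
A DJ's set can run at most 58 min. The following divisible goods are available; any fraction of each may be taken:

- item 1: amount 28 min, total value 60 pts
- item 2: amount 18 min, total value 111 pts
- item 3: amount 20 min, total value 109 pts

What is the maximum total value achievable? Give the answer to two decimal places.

Take in order of value per unit:
- item 2 (111/18 per unit): all 18 → value 111, running total 111.00
- item 3 (109/20 per unit): all 20 → value 109, running total 220.00
- item 1 (60/28 per unit): 20 of 28 → value 20×60/28 = 42.8571, running total 262.86
Total 262.86.

262.86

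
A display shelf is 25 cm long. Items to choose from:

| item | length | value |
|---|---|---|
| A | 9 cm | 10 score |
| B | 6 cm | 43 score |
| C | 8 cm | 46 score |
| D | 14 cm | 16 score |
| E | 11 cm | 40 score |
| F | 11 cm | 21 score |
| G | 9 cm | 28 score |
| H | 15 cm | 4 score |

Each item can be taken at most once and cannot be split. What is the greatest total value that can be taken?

129 score

Check high-value combinations within 25 cm:
- B+C+E: length 6+8+11=25, value 43+46+40=129
- B+C+G: length 6+8+9=23, value 43+46+28=117
- B+C+F: length 6+8+11=25, value 43+46+21=110
- A+B+C: length 9+6+8=23, value 10+43+46=99
Best: 129 score.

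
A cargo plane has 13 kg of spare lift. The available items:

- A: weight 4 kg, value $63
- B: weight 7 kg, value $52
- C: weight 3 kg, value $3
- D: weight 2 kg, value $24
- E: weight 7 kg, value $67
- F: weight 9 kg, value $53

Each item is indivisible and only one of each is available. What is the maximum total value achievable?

Check high-value combinations within 13 kg:
- A+D+E: weight 4+2+7=13, value 63+24+67=154
- A+B+D: weight 4+7+2=13, value 63+52+24=139
- A+E: weight 4+7=11, value 63+67=130
Best: $154.

$154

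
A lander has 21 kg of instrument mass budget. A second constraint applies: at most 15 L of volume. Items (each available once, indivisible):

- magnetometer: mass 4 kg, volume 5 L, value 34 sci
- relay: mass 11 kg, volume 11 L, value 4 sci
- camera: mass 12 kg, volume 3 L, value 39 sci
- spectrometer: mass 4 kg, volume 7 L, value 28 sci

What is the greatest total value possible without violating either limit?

Feasible sets respecting both limits:
- magnetometer+camera+spectrometer: mass 20, volume 15, value 101
- magnetometer+camera: mass 16, volume 8, value 73
- camera+spectrometer: mass 16, volume 10, value 67
- magnetometer+spectrometer: mass 8, volume 12, value 62
Best: 101 sci.

101 sci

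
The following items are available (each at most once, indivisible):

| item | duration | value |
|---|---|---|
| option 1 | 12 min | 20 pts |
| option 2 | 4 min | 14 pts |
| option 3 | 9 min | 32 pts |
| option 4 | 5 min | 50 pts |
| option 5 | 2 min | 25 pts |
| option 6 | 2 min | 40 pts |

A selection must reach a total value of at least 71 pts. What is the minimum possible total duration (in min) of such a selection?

7

Subsets with value ≥ 71, sorted by total duration:
- option 4+option 6: duration 7, value 90
- option 4+option 5: duration 7, value 75
- option 2+option 5+option 6: duration 8, value 79
- option 4+option 5+option 6: duration 9, value 115
Minimum duration: 7 min.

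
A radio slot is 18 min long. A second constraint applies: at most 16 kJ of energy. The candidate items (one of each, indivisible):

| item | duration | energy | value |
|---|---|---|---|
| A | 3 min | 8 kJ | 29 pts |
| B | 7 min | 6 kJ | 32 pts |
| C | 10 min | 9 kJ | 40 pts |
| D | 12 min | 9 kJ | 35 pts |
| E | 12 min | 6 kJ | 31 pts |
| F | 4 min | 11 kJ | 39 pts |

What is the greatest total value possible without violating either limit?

Feasible sets respecting both limits:
- B+C: duration 17, energy 15, value 72
- A+B: duration 10, energy 14, value 61
- A+E: duration 15, energy 14, value 60
- C: duration 10, energy 9, value 40
Best: 72 pts.

72 pts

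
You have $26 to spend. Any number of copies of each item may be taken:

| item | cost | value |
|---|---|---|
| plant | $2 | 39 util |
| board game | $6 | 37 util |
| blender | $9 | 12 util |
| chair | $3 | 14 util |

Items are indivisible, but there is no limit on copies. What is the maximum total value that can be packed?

Best value-per-unit is plant at 39/2, and filling with it alone uses cost 13×2=26. No mix of the others beats 13×39 = 507.

507 util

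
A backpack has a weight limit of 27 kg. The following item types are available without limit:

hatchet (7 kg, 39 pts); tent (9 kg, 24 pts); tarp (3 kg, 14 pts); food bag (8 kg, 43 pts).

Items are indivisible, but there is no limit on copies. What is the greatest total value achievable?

145 pts

Best value-per-unit is hatchet at 39/7; filling with it alone gives 3×39 = 117.
Optimal mix: 3×hatchet + 2×tarp → weight 27, value 145.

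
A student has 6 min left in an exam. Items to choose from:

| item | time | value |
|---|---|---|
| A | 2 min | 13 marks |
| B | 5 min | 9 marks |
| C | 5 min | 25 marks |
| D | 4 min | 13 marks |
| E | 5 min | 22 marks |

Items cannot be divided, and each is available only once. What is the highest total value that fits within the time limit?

This is a 0/1 knapsack; check combinations near the capacity.
- A+D: time 2+4=6, value 13+13=26
- C: time 5, value 25
- E: time 5, value 22
- A: time 2, value 13
Best: 26 marks.

26 marks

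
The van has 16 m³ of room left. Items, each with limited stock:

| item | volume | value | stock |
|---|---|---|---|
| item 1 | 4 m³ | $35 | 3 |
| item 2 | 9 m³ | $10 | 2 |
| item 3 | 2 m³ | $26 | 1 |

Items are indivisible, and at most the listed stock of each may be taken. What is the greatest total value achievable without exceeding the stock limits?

Top feasible selections:
- 3×item 1 + 1×item 3: volume 14, value 131
- 3×item 1: volume 12, value 105
Best: $131.

$131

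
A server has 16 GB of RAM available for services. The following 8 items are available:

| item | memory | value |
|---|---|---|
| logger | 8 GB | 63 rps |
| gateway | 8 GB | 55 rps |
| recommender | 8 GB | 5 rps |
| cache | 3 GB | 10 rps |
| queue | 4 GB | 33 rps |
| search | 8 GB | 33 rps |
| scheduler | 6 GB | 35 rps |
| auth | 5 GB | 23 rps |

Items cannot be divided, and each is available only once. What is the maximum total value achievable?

118 rps

Check high-value combinations within 16 GB:
- logger+gateway: memory 8+8=16, value 63+55=118
- logger+cache+queue: memory 8+3+4=15, value 63+10+33=106
- logger+scheduler: memory 8+6=14, value 63+35=98
- gateway+cache+queue: memory 8+3+4=15, value 55+10+33=98
- logger+queue: memory 8+4=12, value 63+33=96
Best: 118 rps.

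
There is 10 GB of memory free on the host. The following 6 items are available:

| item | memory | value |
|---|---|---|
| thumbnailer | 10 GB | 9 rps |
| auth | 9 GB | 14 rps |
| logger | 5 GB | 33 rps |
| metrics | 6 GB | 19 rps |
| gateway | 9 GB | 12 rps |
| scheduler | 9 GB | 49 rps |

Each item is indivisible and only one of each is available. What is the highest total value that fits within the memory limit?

This is a 0/1 knapsack; check combinations near the capacity.
- scheduler: memory 9, value 49
- logger: memory 5, value 33
- metrics: memory 6, value 19
- auth: memory 9, value 14
Best: 49 rps.

49 rps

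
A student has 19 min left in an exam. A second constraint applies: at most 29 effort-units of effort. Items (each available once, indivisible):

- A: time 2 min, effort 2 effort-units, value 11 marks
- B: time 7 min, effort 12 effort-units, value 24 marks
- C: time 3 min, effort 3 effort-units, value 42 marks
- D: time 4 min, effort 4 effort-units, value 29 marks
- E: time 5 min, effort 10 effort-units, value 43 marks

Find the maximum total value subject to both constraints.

138 marks

Feasible sets respecting both limits:
- B+C+D+E: time 19, effort 29, value 138
- A+C+D+E: time 14, effort 19, value 125
- A+B+C+E: time 17, effort 27, value 120
Best: 138 marks.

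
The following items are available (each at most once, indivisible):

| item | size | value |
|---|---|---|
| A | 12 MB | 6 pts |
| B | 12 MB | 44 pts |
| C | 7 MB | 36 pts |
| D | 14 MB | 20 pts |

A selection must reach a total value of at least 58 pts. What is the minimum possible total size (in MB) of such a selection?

Subsets with value ≥ 58, sorted by total size:
- B+C: size 19, value 80
- B+D: size 26, value 64
- A+B+C: size 31, value 86
Minimum size: 19 MB.

19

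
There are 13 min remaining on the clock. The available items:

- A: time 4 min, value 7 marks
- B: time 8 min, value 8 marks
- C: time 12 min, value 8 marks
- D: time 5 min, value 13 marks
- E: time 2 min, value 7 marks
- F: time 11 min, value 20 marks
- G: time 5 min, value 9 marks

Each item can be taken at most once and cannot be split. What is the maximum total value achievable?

This is a 0/1 knapsack; check combinations near the capacity.
- D+E+G: time 5+2+5=12, value 13+7+9=29
- A+D+E: time 4+5+2=11, value 7+13+7=27
- E+F: time 2+11=13, value 7+20=27
- A+E+G: time 4+2+5=11, value 7+7+9=23
- D+G: time 5+5=10, value 13+9=22
Best: 29 marks.

29 marks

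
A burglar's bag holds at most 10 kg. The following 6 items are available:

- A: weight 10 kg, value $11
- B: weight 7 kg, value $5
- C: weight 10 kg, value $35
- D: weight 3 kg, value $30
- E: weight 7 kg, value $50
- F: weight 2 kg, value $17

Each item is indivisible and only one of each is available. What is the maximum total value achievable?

$80

Check high-value combinations within 10 kg:
- D+E: weight 3+7=10, value 30+50=80
- E+F: weight 7+2=9, value 50+17=67
- E: weight 7, value 50
Best: $80.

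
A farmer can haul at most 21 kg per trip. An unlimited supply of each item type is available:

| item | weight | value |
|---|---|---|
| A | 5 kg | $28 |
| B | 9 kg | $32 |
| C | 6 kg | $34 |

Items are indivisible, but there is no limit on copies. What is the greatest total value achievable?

$118

Best value-per-unit is C at 34/6; filling with it alone gives 3×34 = 102.
Optimal mix: 3×A + 1×C → weight 21, value 118.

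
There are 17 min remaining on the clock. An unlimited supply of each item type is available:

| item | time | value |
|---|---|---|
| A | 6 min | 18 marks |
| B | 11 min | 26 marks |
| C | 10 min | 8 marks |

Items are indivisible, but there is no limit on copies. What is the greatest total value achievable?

44 marks

Best value-per-unit is A at 18/6; filling with it alone gives 2×18 = 36.
Optimal mix: 1×A + 1×B → time 17, value 44.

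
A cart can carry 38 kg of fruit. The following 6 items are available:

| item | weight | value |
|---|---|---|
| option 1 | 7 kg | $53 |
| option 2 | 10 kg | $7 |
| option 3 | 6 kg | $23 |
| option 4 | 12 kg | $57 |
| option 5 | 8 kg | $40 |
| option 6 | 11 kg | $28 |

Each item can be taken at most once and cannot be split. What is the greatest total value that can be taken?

Check high-value combinations within 38 kg:
- option 1+option 4+option 5+option 6: weight 7+12+8+11=38, value 53+57+40+28=178
- option 1+option 3+option 4+option 5: weight 7+6+12+8=33, value 53+23+57+40=173
- option 1+option 3+option 4+option 6: weight 7+6+12+11=36, value 53+23+57+28=161
- option 1+option 2+option 4+option 5: weight 7+10+12+8=37, value 53+7+57+40=157
Best: $178.

$178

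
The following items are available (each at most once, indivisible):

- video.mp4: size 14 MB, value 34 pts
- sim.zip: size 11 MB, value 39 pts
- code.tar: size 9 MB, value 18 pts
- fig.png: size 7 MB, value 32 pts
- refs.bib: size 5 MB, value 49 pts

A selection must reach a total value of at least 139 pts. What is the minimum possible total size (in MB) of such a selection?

Subsets with value ≥ 139, sorted by total size:
- video.mp4+sim.zip+fig.png+refs.bib: size 37, value 154
- video.mp4+sim.zip+code.tar+refs.bib: size 39, value 140
- video.mp4+sim.zip+code.tar+fig.png+refs.bib: size 46, value 172
Minimum size: 37 MB.

37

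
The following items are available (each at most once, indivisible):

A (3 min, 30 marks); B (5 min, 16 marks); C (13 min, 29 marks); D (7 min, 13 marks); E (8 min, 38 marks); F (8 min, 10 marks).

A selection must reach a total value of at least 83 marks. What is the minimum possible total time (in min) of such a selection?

Subsets with value ≥ 83, sorted by total time:
- A+B+E: time 16, value 84
- A+B+D+E: time 23, value 97
- A+C+E: time 24, value 97
Minimum time: 16 min.

16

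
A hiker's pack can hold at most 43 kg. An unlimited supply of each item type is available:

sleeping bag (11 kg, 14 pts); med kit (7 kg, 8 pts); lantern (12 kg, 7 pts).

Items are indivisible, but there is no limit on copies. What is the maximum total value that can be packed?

52 pts

Best value-per-unit is sleeping bag at 14/11; filling with it alone gives 3×14 = 42.
Optimal mix: 2×sleeping bag + 3×med kit → weight 43, value 52.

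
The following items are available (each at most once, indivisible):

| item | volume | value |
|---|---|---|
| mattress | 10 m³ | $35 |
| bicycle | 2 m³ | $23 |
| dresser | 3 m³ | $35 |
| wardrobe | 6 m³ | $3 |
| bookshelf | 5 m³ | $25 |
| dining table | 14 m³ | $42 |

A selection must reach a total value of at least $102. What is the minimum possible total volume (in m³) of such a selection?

Subsets with value ≥ 102, sorted by total volume:
- mattress+bicycle+dresser+bookshelf: volume 20, value 118
- dresser+bookshelf+dining table: volume 22, value 102
- bicycle+dresser+bookshelf+dining table: volume 24, value 125
Minimum volume: 20 m³.

20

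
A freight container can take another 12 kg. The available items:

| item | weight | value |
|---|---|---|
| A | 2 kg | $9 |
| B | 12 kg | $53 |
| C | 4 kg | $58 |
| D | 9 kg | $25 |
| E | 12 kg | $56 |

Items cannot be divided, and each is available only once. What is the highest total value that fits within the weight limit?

This is a 0/1 knapsack; check combinations near the capacity.
- A+C: weight 2+4=6, value 9+58=67
- C: weight 4, value 58
- E: weight 12, value 56
- B: weight 12, value 53
- A+D: weight 2+9=11, value 9+25=34
Best: $67.

$67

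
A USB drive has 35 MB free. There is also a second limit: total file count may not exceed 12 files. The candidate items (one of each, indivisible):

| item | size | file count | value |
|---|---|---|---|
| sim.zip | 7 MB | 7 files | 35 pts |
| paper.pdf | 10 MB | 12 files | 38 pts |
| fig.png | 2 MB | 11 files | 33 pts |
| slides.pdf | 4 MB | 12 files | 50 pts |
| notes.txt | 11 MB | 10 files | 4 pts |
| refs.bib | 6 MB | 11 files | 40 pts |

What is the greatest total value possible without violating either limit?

50 pts

Feasible sets respecting both limits:
- slides.pdf: size 4, file count 12, value 50
- refs.bib: size 6, file count 11, value 40
- paper.pdf: size 10, file count 12, value 38
- sim.zip: size 7, file count 7, value 35
Best: 50 pts.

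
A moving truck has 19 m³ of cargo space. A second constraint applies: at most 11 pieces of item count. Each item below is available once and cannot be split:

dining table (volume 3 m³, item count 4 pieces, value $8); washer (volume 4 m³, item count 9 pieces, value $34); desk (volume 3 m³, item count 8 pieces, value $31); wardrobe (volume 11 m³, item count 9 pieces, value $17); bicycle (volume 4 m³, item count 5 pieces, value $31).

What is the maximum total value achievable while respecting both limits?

Feasible sets respecting both limits:
- dining table+bicycle: volume 7, item count 9, value 39
- washer: volume 4, item count 9, value 34
- desk: volume 3, item count 8, value 31
- bicycle: volume 4, item count 5, value 31
Best: $39.

$39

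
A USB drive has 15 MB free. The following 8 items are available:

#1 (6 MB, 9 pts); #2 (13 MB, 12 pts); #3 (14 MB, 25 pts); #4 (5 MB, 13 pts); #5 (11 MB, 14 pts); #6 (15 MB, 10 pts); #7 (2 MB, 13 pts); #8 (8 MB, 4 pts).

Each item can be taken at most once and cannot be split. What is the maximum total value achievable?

Check high-value combinations within 15 MB:
- #1+#4+#7: size 6+5+2=13, value 9+13+13=35
- #4+#7+#8: size 5+2+8=15, value 13+13+4=30
- #5+#7: size 11+2=13, value 14+13=27
- #4+#7: size 5+2=7, value 13+13=26
- #3: size 14, value 25
Best: 35 pts.

35 pts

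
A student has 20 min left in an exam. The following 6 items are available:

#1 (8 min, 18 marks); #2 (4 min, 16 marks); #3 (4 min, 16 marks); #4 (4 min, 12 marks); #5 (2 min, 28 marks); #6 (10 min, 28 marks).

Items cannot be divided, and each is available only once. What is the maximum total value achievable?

88 marks

Check high-value combinations within 20 min:
- #2+#3+#5+#6: time 4+4+2+10=20, value 16+16+28+28=88
- #2+#4+#5+#6: time 4+4+2+10=20, value 16+12+28+28=84
- #3+#4+#5+#6: time 4+4+2+10=20, value 16+12+28+28=84
Best: 88 marks.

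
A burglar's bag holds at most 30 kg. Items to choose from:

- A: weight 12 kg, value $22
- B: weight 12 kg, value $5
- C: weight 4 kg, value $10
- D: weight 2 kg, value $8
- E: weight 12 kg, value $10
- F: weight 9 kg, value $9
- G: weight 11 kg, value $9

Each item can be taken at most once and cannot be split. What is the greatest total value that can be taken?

This is a 0/1 knapsack; check combinations near the capacity.
- A+C+D+E: weight 12+4+2+12=30, value 22+10+8+10=50
- A+C+D+F: weight 12+4+2+9=27, value 22+10+8+9=49
- A+C+D+G: weight 12+4+2+11=29, value 22+10+8+9=49
- A+B+C+D: weight 12+12+4+2=30, value 22+5+10+8=45
- A+C+E: weight 12+4+12=28, value 22+10+10=42
Best: $50.

$50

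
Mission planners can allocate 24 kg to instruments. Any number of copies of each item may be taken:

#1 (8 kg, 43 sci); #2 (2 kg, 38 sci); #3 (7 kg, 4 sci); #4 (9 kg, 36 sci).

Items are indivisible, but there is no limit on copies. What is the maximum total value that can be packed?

Best value-per-unit is #2 at 38/2, and filling with it alone uses mass 12×2=24. No mix of the others beats 12×38 = 456.

456 sci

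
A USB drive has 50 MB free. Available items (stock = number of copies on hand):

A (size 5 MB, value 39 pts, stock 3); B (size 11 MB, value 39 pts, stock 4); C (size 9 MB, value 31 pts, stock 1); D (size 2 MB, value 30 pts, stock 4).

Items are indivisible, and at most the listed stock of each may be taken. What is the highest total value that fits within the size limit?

Top feasible selections:
- 3×A + 2×B + 4×D: size 45, value 315
- 3×A + 1×B + 1×C + 4×D: size 43, value 307
- 2×A + 2×B + 1×C + 4×D: size 49, value 307
Best: 315 pts.

315 pts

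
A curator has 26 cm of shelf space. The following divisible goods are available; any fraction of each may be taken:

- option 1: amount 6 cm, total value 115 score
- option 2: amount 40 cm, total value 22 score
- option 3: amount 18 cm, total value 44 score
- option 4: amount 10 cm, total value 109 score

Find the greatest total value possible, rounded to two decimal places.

Take in order of value per unit:
- option 1 (115/6 per unit): all 6 → value 115, running total 115.00
- option 4 (109/10 per unit): all 10 → value 109, running total 224.00
- option 3 (44/18 per unit): 10 of 18 → value 10×44/18 = 24.4444, running total 248.44
Total 248.44.

248.44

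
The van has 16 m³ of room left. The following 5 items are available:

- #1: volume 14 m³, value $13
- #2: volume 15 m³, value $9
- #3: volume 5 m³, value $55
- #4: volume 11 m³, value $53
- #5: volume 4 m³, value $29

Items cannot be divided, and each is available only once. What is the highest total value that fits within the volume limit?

$108

Check high-value combinations within 16 m³:
- #3+#4: volume 5+11=16, value 55+53=108
- #3+#5: volume 5+4=9, value 55+29=84
- #4+#5: volume 11+4=15, value 53+29=82
- #3: volume 5, value 55
- #4: volume 11, value 53
Best: $108.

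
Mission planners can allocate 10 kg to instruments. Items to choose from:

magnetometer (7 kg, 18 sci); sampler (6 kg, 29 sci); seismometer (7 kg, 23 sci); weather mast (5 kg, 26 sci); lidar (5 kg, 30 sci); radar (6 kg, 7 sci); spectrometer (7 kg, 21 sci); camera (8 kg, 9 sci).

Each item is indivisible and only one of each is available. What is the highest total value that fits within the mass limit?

Check high-value combinations within 10 kg:
- weather mast+lidar: mass 5+5=10, value 26+30=56
- lidar: mass 5, value 30
- sampler: mass 6, value 29
- weather mast: mass 5, value 26
Best: 56 sci.

56 sci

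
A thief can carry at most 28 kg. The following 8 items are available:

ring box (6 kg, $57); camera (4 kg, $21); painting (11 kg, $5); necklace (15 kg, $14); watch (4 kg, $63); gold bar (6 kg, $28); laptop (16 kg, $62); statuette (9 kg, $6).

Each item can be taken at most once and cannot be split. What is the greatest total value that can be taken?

Check high-value combinations within 28 kg:
- ring box+watch+laptop: weight 6+4+16=26, value 57+63+62=182
- ring box+camera+watch+gold bar: weight 6+4+4+6=20, value 57+21+63+28=169
- ring box+watch+gold bar+statuette: weight 6+4+6+9=25, value 57+63+28+6=154
- watch+gold bar+laptop: weight 4+6+16=26, value 63+28+62=153
Best: $182.

$182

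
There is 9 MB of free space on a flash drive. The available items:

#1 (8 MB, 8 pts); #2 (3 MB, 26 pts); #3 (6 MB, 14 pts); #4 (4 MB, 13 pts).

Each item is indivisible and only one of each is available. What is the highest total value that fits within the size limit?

Check high-value combinations within 9 MB:
- #2+#3: size 3+6=9, value 26+14=40
- #2+#4: size 3+4=7, value 26+13=39
- #2: size 3, value 26
Best: 40 pts.

40 pts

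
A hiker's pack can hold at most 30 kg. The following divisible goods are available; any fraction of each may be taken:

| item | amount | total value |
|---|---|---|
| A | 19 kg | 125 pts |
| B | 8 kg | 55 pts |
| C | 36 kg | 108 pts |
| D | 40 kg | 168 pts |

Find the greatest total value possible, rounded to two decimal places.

192.60

Take in order of value per unit:
- B (55/8 per unit): all 8 → value 55, running total 55.00
- A (125/19 per unit): all 19 → value 125, running total 180.00
- D (168/40 per unit): 3 of 40 → value 3×168/40 = 12.6000, running total 192.60
Total 192.60.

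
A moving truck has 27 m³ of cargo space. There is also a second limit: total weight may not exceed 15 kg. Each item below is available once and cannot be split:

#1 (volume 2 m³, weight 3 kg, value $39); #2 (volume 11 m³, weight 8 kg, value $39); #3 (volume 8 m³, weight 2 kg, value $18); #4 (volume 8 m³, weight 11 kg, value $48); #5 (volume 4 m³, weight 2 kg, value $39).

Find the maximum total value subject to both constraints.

Feasible sets respecting both limits:
- #1+#2+#3+#5: volume 25, weight 15, value 135
- #1+#2+#5: volume 17, weight 13, value 117
- #3+#4+#5: volume 20, weight 15, value 105
Best: $135.

$135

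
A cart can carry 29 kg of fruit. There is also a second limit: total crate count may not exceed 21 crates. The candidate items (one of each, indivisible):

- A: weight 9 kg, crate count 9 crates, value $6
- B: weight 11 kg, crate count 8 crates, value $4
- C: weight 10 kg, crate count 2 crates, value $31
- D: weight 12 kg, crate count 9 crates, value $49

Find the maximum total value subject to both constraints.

Feasible sets respecting both limits:
- C+D: weight 22, crate count 11, value 80
- A+D: weight 21, crate count 18, value 55
- B+D: weight 23, crate count 17, value 53
- D: weight 12, crate count 9, value 49
Best: $80.

$80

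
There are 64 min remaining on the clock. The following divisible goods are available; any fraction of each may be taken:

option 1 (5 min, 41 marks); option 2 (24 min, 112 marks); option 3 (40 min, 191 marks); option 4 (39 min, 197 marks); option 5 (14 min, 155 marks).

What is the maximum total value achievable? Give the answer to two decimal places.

Take in order of value per unit:
- option 5 (155/14 per unit): all 14 → value 155, running total 155.00
- option 1 (41/5 per unit): all 5 → value 41, running total 196.00
- option 4 (197/39 per unit): all 39 → value 197, running total 393.00
- option 3 (191/40 per unit): 6 of 40 → value 6×191/40 = 28.6500, running total 421.65
Total 421.65.

421.65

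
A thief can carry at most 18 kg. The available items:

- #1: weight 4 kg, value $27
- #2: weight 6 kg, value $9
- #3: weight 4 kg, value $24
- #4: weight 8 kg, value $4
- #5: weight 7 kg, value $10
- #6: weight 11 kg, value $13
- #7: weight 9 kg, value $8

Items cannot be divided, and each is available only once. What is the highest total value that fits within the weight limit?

$61

Check high-value combinations within 18 kg:
- #1+#3+#5: weight 4+4+7=15, value 27+24+10=61
- #1+#2+#3: weight 4+6+4=14, value 27+9+24=60
- #1+#3+#7: weight 4+4+9=17, value 27+24+8=59
- #1+#3+#4: weight 4+4+8=16, value 27+24+4=55
- #1+#3: weight 4+4=8, value 27+24=51
Best: $61.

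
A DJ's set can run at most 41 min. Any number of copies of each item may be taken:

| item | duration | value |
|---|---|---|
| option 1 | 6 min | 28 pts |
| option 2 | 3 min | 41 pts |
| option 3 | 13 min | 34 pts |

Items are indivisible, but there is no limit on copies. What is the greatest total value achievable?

533 pts

Best value-per-unit is option 2 at 41/3, and filling with it alone uses duration 13×3=39. No mix of the others beats 13×41 = 533.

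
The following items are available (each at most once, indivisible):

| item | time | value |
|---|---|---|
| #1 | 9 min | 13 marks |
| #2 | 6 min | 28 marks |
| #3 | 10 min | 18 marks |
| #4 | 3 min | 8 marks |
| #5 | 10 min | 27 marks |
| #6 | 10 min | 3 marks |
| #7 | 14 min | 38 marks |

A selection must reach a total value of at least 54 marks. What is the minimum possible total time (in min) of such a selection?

16

Subsets with value ≥ 54, sorted by total time:
- #2+#5: time 16, value 55
- #2+#4+#5: time 19, value 63
Minimum time: 16 min.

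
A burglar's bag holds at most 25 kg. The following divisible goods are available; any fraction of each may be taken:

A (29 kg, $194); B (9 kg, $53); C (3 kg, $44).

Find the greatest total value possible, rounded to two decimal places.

Take in order of value per unit:
- C (44/3 per unit): all 3 → value 44, running total 44.00
- A (194/29 per unit): 22 of 29 → value 22×194/29 = 147.1724, running total 191.17
Total 191.17.

191.17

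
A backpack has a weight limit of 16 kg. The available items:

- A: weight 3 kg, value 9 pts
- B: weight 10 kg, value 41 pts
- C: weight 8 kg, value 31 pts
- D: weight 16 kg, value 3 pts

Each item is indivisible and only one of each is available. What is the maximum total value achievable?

50 pts

Check high-value combinations within 16 kg:
- A+B: weight 3+10=13, value 9+41=50
- B: weight 10, value 41
- A+C: weight 3+8=11, value 9+31=40
- C: weight 8, value 31
Best: 50 pts.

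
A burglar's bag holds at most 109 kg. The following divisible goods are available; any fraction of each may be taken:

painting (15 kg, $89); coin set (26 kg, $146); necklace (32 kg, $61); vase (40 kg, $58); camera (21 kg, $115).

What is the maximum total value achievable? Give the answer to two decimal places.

432.75

Take in order of value per unit:
- painting (89/15 per unit): all 15 → value 89, running total 89.00
- coin set (146/26 per unit): all 26 → value 146, running total 235.00
- camera (115/21 per unit): all 21 → value 115, running total 350.00
- necklace (61/32 per unit): all 32 → value 61, running total 411.00
- vase (58/40 per unit): 15 of 40 → value 15×58/40 = 21.7500, running total 432.75
Total 432.75.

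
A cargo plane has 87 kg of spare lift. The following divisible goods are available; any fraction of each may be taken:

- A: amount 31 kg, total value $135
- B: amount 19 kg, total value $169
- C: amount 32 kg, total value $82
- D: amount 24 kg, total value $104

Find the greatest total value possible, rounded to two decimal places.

441.31

Take in order of value per unit:
- B (169/19 per unit): all 19 → value 169, running total 169.00
- A (135/31 per unit): all 31 → value 135, running total 304.00
- D (104/24 per unit): all 24 → value 104, running total 408.00
- C (82/32 per unit): 13 of 32 → value 13×82/32 = 33.3125, running total 441.31
Total 441.31.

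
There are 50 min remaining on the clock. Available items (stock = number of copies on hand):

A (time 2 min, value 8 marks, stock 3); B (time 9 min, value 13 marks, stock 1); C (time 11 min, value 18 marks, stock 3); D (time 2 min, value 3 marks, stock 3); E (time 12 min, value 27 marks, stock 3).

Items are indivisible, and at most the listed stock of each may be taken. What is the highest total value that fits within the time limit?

Best selections within time 50 and stock limits:
- 3×A + 3×D + 3×E: time 48, value 114
- 3×A + 2×D + 3×E: time 46, value 111
Best: 114 marks.

114 marks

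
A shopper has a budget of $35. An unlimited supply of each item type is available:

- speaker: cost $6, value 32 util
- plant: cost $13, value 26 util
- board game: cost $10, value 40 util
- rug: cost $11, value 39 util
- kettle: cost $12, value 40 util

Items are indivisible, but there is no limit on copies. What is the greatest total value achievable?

Best value-per-unit is speaker at 32/6; filling with it alone gives 5×32 = 160.
Optimal mix: 4×speaker + 1×board game → cost 34, value 168.

168 util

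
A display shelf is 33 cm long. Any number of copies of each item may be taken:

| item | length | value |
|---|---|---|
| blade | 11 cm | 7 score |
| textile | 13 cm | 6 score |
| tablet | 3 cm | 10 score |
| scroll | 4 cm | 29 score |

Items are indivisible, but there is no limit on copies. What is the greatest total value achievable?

Best value-per-unit is scroll at 29/4, and filling with it alone uses length 8×4=32. No mix of the others beats 8×29 = 232.

232 score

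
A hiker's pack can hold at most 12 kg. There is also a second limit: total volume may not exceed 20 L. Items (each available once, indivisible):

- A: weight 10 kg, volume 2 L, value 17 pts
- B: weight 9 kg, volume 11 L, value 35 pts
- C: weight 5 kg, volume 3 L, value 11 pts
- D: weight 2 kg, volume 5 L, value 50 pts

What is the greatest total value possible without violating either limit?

85 pts

Feasible sets respecting both limits:
- B+D: weight 11, volume 16, value 85
- A+D: weight 12, volume 7, value 67
- C+D: weight 7, volume 8, value 61
- D: weight 2, volume 5, value 50
Best: 85 pts.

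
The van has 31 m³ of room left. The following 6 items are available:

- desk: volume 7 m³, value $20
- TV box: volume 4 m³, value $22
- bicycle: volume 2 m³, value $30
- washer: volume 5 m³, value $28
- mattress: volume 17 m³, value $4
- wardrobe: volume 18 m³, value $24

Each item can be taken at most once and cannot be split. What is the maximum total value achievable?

$104

This is a 0/1 knapsack; check combinations near the capacity.
- TV box+bicycle+washer+wardrobe: volume 4+2+5+18=29, value 22+30+28+24=104
- desk+TV box+bicycle+washer: volume 7+4+2+5=18, value 20+22+30+28=100
- desk+TV box+bicycle+wardrobe: volume 7+4+2+18=31, value 20+22+30+24=96
Best: $104.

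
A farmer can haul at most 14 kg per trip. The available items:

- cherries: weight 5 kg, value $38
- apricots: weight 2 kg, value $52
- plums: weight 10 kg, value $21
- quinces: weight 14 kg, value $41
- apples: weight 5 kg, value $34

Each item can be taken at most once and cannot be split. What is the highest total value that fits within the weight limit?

$124

Check high-value combinations within 14 kg:
- cherries+apricots+apples: weight 5+2+5=12, value 38+52+34=124
- cherries+apricots: weight 5+2=7, value 38+52=90
- apricots+apples: weight 2+5=7, value 52+34=86
- apricots+plums: weight 2+10=12, value 52+21=73
- cherries+apples: weight 5+5=10, value 38+34=72
Best: $124.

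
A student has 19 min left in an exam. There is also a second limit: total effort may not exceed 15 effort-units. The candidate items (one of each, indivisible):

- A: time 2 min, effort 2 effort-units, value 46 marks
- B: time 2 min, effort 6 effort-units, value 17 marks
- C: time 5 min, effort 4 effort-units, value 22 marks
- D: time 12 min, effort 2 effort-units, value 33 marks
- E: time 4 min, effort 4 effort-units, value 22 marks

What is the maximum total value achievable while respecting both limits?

101 marks

Feasible sets respecting both limits:
- A+C+D: time 19, effort 8, value 101
- A+D+E: time 18, effort 8, value 101
- A+B+D: time 16, effort 10, value 96
- A+C+E: time 11, effort 10, value 90
Best: 101 marks.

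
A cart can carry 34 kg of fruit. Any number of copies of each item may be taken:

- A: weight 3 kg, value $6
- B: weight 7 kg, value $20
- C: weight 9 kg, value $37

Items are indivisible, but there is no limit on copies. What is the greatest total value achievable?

$131

Best value-per-unit is C at 37/9; filling with it alone gives 3×37 = 111.
Optimal mix: 1×B + 3×C → weight 34, value 131.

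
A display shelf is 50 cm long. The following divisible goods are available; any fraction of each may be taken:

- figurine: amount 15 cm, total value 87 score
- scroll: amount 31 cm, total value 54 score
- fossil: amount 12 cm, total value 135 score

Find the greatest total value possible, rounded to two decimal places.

262.06

Take in order of value per unit:
- fossil (135/12 per unit): all 12 → value 135, running total 135.00
- figurine (87/15 per unit): all 15 → value 87, running total 222.00
- scroll (54/31 per unit): 23 of 31 → value 23×54/31 = 40.0645, running total 262.06
Total 262.06.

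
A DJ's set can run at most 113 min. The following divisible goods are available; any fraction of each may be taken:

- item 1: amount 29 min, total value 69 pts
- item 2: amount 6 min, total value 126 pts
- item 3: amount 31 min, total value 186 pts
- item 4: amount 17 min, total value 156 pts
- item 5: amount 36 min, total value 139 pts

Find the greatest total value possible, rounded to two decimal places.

661.72

Take in order of value per unit:
- item 2 (126/6 per unit): all 6 → value 126, running total 126.00
- item 4 (156/17 per unit): all 17 → value 156, running total 282.00
- item 3 (186/31 per unit): all 31 → value 186, running total 468.00
- item 5 (139/36 per unit): all 36 → value 139, running total 607.00
- item 1 (69/29 per unit): 23 of 29 → value 23×69/29 = 54.7241, running total 661.72
Total 661.72.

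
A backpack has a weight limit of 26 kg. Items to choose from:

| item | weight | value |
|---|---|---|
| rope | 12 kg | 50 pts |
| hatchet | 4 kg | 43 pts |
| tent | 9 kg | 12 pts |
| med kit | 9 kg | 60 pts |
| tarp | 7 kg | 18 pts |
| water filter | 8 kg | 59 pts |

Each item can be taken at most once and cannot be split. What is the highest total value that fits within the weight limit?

Check high-value combinations within 26 kg:
- hatchet+med kit+water filter: weight 4+9+8=21, value 43+60+59=162
- rope+hatchet+med kit: weight 12+4+9=25, value 50+43+60=153
- rope+hatchet+water filter: weight 12+4+8=24, value 50+43+59=152
- med kit+tarp+water filter: weight 9+7+8=24, value 60+18+59=137
Best: 162 pts.

162 pts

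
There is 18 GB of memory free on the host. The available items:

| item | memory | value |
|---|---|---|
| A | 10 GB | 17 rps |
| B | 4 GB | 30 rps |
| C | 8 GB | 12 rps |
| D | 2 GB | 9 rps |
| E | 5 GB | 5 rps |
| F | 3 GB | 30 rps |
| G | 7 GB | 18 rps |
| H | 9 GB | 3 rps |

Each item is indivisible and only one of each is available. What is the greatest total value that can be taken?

87 rps

Check high-value combinations within 18 GB:
- B+D+F+G: memory 4+2+3+7=16, value 30+9+30+18=87
- B+C+D+F: memory 4+8+2+3=17, value 30+12+9+30=81
- B+F+G: memory 4+3+7=14, value 30+30+18=78
- A+B+F: memory 10+4+3=17, value 17+30+30=77
- B+D+E+F: memory 4+2+5+3=14, value 30+9+5+30=74
Best: 87 rps.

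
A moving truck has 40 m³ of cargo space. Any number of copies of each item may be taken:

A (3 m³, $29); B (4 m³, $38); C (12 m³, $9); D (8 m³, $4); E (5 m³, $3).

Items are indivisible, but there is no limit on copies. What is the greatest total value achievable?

$386

Best value-per-unit is A at 29/3; filling with it alone gives 13×29 = 377.
Optimal mix: 12×A + 1×B → volume 40, value 386.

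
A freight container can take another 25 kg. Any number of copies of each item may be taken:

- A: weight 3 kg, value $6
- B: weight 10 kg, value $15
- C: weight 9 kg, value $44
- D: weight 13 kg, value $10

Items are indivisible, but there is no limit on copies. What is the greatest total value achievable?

$100

Best value-per-unit is C at 44/9; filling with it alone gives 2×44 = 88.
Optimal mix: 2×A + 2×C → weight 24, value 100.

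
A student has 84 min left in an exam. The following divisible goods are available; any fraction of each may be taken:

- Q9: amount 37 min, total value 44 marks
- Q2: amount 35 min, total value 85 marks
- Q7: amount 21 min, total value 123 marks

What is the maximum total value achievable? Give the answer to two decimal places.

Take in order of value per unit:
- Q7 (123/21 per unit): all 21 → value 123, running total 123.00
- Q2 (85/35 per unit): all 35 → value 85, running total 208.00
- Q9 (44/37 per unit): 28 of 37 → value 28×44/37 = 33.2973, running total 241.30
Total 241.30.

241.30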